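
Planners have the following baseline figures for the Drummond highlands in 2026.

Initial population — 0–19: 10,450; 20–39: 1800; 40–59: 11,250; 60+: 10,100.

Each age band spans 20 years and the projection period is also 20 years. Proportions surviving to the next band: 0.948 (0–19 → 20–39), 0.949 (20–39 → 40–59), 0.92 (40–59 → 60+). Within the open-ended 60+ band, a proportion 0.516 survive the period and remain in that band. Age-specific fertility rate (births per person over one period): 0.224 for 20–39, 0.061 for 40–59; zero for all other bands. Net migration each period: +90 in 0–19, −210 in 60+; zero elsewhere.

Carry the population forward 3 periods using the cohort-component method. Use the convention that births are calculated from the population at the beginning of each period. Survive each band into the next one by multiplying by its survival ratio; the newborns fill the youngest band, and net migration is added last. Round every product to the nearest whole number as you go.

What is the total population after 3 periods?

17493

Numbering the groups 1..4 from youngest to oldest:
[period 1]
Births: 1800 × 0.224 = 403  |  11250 × 0.061 = 686 ⇒ total 1089
Group 2: 10450 × 0.948 = 9907
Group 3: 1800 × 0.949 = 1708
Group 4: 11250 × 0.92 + 10100 × 0.516 = 10350 + 5212 = 15562
Net migration: Group 1 + 90 → 1179; Group 4 − 210 → 15352
Population now: 0–19=1179, 20–39=9907, 40–59=1708, 60+=15352
[period 2]
Births: 9907 × 0.224 = 2219  |  1708 × 0.061 = 104 ⇒ total 2323
Group 2: 1179 × 0.948 = 1118
Group 3: 9907 × 0.949 = 9402
Group 4: 1708 × 0.92 + 15352 × 0.516 = 1571 + 7922 = 9493
Net migration: Group 1 + 90 → 2413; Group 4 − 210 → 9283
Population now: 0–19=2413, 20–39=1118, 40–59=9402, 60+=9283
[period 3]
Births: 1118 × 0.224 = 250  |  9402 × 0.061 = 574 ⇒ total 824
Group 2: 2413 × 0.948 = 2288
Group 3: 1118 × 0.949 = 1061
Group 4: 9402 × 0.92 + 9283 × 0.516 = 8650 + 4790 = 13440
Net migration: Group 1 + 90 → 914; Group 4 − 210 → 13230
Population now: 0–19=914, 20–39=2288, 40–59=1061, 60+=13230
Total after period 3: 914 + 2288 + 1061 + 13230 = 17493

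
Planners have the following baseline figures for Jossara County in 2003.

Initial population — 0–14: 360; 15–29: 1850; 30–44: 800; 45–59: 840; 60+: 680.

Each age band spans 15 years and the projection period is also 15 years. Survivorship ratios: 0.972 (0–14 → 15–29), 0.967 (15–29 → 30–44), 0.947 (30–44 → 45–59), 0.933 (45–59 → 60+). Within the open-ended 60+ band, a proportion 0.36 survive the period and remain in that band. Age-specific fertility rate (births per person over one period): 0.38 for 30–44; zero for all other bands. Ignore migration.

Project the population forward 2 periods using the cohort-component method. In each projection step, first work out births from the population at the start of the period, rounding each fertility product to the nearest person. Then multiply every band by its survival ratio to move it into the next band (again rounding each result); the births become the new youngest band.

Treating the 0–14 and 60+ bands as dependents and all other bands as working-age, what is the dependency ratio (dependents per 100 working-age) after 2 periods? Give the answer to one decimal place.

After projecting period 1:
Births: 800 × 0.38 = 304
15–29: 360 × 0.972 = 350
30–44: 1850 × 0.967 = 1789
45–59: 800 × 0.947 = 758
60+: 840 × 0.933 + 680 × 0.36 = 784 + 245 = 1029
Giving 304 / 350 / 1789 / 758 / 1029.
After projecting period 2:
Births: 1789 × 0.38 = 680
15–29: 304 × 0.972 = 295
30–44: 350 × 0.967 = 338
45–59: 1789 × 0.947 = 1694
60+: 758 × 0.933 + 1029 × 0.36 = 707 + 370 = 1077
Giving 680 / 295 / 338 / 1694 / 1077.
Dependents (band 0–14 + band 60+) = 680 + 1077 = 1757; working-age = 2327; ratio = 1757/2327 × 100 = 75.5

75.5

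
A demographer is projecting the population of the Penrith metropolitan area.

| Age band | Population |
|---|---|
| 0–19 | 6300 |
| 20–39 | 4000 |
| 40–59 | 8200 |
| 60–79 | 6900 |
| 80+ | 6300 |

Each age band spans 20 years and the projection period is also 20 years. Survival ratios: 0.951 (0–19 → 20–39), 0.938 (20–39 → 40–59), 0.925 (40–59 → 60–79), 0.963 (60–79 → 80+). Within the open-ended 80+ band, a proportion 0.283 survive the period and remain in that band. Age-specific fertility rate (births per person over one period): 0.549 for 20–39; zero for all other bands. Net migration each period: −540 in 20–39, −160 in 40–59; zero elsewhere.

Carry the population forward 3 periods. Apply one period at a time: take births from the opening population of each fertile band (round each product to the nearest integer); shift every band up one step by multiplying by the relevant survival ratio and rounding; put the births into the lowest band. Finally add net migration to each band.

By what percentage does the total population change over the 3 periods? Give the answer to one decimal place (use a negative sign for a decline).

-52.8

After projecting period 1:
Births: 4000 × 0.549 = 2196
20–39: 6300 × 0.951 = 5991
40–59: 4000 × 0.938 = 3752
60–79: 8200 × 0.925 = 7585
80+: 6900 × 0.963 + 6300 × 0.283 = 6645 + 1783 = 8428
Net migration: 20–39 − 540 → 5451; 40–59 − 160 → 3592
Population now: 0–19=2196, 20–39=5451, 40–59=3592, 60–79=7585, 80+=8428
After projecting period 2:
Births: 5451 × 0.549 = 2993
20–39: 2196 × 0.951 = 2088
40–59: 5451 × 0.938 = 5113
60–79: 3592 × 0.925 = 3323
80+: 7585 × 0.963 + 8428 × 0.283 = 7304 + 2385 = 9689
Net migration: 20–39 − 540 → 1548; 40–59 − 160 → 4953
Population now: 0–19=2993, 20–39=1548, 40–59=4953, 60–79=3323, 80+=9689
After projecting period 3:
Births: 1548 × 0.549 = 850
20–39: 2993 × 0.951 = 2846
40–59: 1548 × 0.938 = 1452
60–79: 4953 × 0.925 = 4582
80+: 3323 × 0.963 + 9689 × 0.283 = 3200 + 2742 = 5942
Net migration: 20–39 − 540 → 2306; 40–59 − 160 → 1292
Population now: 0–19=850, 20–39=2306, 40–59=1292, 60–79=4582, 80+=5942
Total: 31700 → 14972; change = -16728; percentage change = -52.8%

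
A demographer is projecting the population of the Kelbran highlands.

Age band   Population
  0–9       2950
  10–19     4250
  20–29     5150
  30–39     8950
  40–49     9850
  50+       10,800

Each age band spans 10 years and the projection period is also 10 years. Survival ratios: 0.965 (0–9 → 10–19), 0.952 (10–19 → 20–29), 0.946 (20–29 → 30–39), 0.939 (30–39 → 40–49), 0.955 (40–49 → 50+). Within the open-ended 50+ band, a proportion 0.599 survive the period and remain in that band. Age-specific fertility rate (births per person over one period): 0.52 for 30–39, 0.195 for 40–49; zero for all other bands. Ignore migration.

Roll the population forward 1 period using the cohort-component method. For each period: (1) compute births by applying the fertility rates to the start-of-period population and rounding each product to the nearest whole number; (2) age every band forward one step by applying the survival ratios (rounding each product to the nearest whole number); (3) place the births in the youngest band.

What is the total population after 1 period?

Call the bands 1 to 6, youngest first.
Period 1:
Births: 8950 × 0.52 = 4654, 9850 × 0.195 = 1921 → 6575
Band 2: 2950 × 0.965 = 2847
Band 3: 4250 × 0.952 = 4046
Band 4: 5150 × 0.946 = 4872
Band 5: 8950 × 0.939 = 8404
Band 6: 9850 × 0.955 + 10800 × 0.599 = 9407 + 6469 = 15876
→ [6575, 2847, 4046, 4872, 8404, 15876]
Total after period 1: 6575 + 2847 + 4046 + 4872 + 8404 + 15876 = 42620

42620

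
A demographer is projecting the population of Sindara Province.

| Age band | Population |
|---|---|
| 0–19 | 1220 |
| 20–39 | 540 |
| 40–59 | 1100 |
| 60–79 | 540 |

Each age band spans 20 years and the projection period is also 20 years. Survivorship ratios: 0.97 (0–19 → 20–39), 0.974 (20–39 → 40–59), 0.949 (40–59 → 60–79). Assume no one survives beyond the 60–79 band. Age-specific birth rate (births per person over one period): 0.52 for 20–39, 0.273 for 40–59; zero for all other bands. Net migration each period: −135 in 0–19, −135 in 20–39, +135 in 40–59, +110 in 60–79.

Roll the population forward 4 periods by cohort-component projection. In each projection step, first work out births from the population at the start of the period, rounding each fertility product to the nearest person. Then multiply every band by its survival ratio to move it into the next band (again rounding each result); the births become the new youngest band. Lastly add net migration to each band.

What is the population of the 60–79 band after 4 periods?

513

(Bands numbered youngest = 1 to oldest = 4.)
— Period 1 —
Births: 540 × 0.52 = 281  |  1100 × 0.273 = 300 → 581
Band 2: 1220 × 0.97 = 1183
Band 3: 540 × 0.974 = 526
Band 4: 1100 × 0.949 = 1044
Net migration: Band 1 − 135 → 446; Band 2 − 135 → 1048; Band 3 + 135 → 661; Band 4 + 110 → 1154
Giving 446 / 1048 / 661 / 1154.
— Period 2 —
Births: 1048 × 0.52 = 545  |  661 × 0.273 = 180 → 725
Band 2: 446 × 0.97 = 433
Band 3: 1048 × 0.974 = 1021
Band 4: 661 × 0.949 = 627
Net migration: Band 1 − 135 → 590; Band 2 − 135 → 298; Band 3 + 135 → 1156; Band 4 + 110 → 737
Giving 590 / 298 / 1156 / 737.
— Period 3 —
Births: 298 × 0.52 = 155  |  1156 × 0.273 = 316 → 471
Band 2: 590 × 0.97 = 572
Band 3: 298 × 0.974 = 290
Band 4: 1156 × 0.949 = 1097
Net migration: Band 1 − 135 → 336; Band 2 − 135 → 437; Band 3 + 135 → 425; Band 4 + 110 → 1207
Giving 336 / 437 / 425 / 1207.
— Period 4 —
Births: 437 × 0.52 = 227  |  425 × 0.273 = 116 → 343
Band 2: 336 × 0.97 = 326
Band 3: 437 × 0.974 = 426
Band 4: 425 × 0.949 = 403
Net migration: Band 1 − 135 → 208; Band 2 − 135 → 191; Band 3 + 135 → 561; Band 4 + 110 → 513
Giving 208 / 191 / 561 / 513.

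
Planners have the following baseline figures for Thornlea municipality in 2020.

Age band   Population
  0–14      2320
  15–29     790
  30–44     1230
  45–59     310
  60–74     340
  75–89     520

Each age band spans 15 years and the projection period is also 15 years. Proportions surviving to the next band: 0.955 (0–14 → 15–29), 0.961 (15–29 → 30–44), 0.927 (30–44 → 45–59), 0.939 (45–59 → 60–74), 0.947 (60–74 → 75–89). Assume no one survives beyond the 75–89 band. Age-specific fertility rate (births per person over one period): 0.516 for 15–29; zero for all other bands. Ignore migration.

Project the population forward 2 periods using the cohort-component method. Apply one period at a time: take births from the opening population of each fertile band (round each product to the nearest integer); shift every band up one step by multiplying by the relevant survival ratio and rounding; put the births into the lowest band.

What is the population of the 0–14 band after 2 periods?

Period 1:
Births: 790 * 0.516 = 408
15–29: 2320 * 0.955 = 2216
30–44: 790 * 0.961 = 759
45–59: 1230 * 0.927 = 1140
60–74: 310 * 0.939 = 291
75–89: 340 * 0.947 = 322
Population now: 0–14=408, 15–29=2216, 30–44=759, 45–59=1140, 60–74=291, 75–89=322
Period 2:
Births: 2216 * 0.516 = 1143
15–29: 408 * 0.955 = 390
30–44: 2216 * 0.961 = 2130
45–59: 759 * 0.927 = 704
60–74: 1140 * 0.939 = 1070
75–89: 291 * 0.947 = 276
Population now: 0–14=1143, 15–29=390, 30–44=2130, 45–59=704, 60–74=1070, 75–89=276

1143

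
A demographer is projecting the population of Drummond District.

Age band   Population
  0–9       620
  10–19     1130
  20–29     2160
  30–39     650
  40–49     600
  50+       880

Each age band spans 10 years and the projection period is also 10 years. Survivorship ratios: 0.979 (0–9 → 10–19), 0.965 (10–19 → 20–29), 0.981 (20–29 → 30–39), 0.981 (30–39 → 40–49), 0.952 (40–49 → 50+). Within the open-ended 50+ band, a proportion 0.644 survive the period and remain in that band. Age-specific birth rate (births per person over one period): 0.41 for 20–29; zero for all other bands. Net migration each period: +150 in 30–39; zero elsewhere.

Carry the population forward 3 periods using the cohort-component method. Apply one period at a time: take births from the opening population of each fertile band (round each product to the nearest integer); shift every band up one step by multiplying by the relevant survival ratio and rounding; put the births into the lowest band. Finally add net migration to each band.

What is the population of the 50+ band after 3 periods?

2982

Call the bands 1 to 6, youngest first.
Period 1:
Births: 2160 × 0.41 = 886
Band 2: 620 × 0.979 = 607
Band 3: 1130 × 0.965 = 1090
Band 4: 2160 × 0.981 = 2119
Band 5: 650 × 0.981 = 638
Band 6: 600 × 0.952 + 880 × 0.644 = 571 + 567 = 1138
Net migration: Band 4 + 150 → 2269
Giving 886 / 607 / 1090 / 2269 / 638 / 1138.
Period 2:
Births: 1090 × 0.41 = 447
Band 2: 886 × 0.979 = 867
Band 3: 607 × 0.965 = 586
Band 4: 1090 × 0.981 = 1069
Band 5: 2269 × 0.981 = 2226
Band 6: 638 × 0.952 + 1138 × 0.644 = 607 + 733 = 1340
Net migration: Band 4 + 150 → 1219
Giving 447 / 867 / 586 / 1219 / 2226 / 1340.
Period 3:
Births: 586 × 0.41 = 240
Band 2: 447 × 0.979 = 438
Band 3: 867 × 0.965 = 837
Band 4: 586 × 0.981 = 575
Band 5: 1219 × 0.981 = 1196
Band 6: 2226 × 0.952 + 1340 × 0.644 = 2119 + 863 = 2982
Net migration: Band 4 + 150 → 725
Giving 240 / 438 / 837 / 725 / 1196 / 2982.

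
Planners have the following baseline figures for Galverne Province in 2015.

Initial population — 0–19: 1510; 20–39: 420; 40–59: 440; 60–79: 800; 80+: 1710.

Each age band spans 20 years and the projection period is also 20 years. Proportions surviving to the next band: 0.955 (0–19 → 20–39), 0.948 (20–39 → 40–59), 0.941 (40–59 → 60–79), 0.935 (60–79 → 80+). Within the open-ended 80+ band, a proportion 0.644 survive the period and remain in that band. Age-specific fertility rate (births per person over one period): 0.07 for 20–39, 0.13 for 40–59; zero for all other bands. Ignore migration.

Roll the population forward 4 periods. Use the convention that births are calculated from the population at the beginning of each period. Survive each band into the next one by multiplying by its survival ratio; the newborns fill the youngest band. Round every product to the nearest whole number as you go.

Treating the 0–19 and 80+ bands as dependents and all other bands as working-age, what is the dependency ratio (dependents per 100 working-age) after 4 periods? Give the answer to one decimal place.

543.2

— Period 1 —
Births: 420 × 0.07 = 29 ; 440 × 0.13 = 57 → 86
20–39: 1510 × 0.955 = 1442
40–59: 420 × 0.948 = 398
60–79: 440 × 0.941 = 414
80+: 800 × 0.935 + 1710 × 0.644 = 748 + 1101 = 1849
End of period: [86, 1442, 398, 414, 1849]
— Period 2 —
Births: 1442 × 0.07 = 101 ; 398 × 0.13 = 52 → 153
20–39: 86 × 0.955 = 82
40–59: 1442 × 0.948 = 1367
60–79: 398 × 0.941 = 375
80+: 414 × 0.935 + 1849 × 0.644 = 387 + 1191 = 1578
End of period: [153, 82, 1367, 375, 1578]
— Period 3 —
Births: 82 × 0.07 = 6 ; 1367 × 0.13 = 178 → 184
20–39: 153 × 0.955 = 146
40–59: 82 × 0.948 = 78
60–79: 1367 × 0.941 = 1286
80+: 375 × 0.935 + 1578 × 0.644 = 351 + 1016 = 1367
End of period: [184, 146, 78, 1286, 1367]
— Period 4 —
Births: 146 × 0.07 = 10 ; 78 × 0.13 = 10 → 20
20–39: 184 × 0.955 = 176
40–59: 146 × 0.948 = 138
60–79: 78 × 0.941 = 73
80+: 1286 × 0.935 + 1367 × 0.644 = 1202 + 880 = 2082
End of period: [20, 176, 138, 73, 2082]
Dependents (band 0–19 + band 80+) = 20 + 2082 = 2102; working-age = 387; ratio = 2102/387 × 100 = 543.2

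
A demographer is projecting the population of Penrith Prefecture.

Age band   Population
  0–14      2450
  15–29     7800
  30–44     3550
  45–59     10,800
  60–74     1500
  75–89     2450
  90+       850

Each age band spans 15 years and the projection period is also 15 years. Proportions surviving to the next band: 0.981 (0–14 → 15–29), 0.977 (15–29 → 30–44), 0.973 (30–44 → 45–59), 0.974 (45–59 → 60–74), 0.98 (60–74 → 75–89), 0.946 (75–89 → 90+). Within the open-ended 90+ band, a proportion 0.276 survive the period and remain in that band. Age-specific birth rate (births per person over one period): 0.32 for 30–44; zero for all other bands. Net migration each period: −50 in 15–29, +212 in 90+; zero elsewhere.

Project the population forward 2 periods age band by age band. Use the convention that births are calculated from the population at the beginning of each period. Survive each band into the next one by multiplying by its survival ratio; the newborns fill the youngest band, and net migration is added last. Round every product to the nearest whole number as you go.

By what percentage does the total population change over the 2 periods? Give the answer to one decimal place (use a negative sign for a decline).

-0.5

Let band 1 be 0–14 through band 7 = 90+.
After projecting period 1:
Births: 3550 * 0.32 = 1136
Band 2: 2450 * 0.981 = 2403
Band 3: 7800 * 0.977 = 7621
Band 4: 3550 * 0.973 = 3454
Band 5: 10800 * 0.974 = 10519
Band 6: 1500 * 0.98 = 1470
Band 7: 2450 * 0.946 + 850 * 0.276 = 2318 + 235 = 2553
Net migration: Band 2 − 50 → 2353; Band 7 + 212 → 2765
End of period: [1136, 2353, 7621, 3454, 10519, 1470, 2765]
After projecting period 2:
Births: 7621 * 0.32 = 2439
Band 2: 1136 * 0.981 = 1114
Band 3: 2353 * 0.977 = 2299
Band 4: 7621 * 0.973 = 7415
Band 5: 3454 * 0.974 = 3364
Band 6: 10519 * 0.98 = 10309
Band 7: 1470 * 0.946 + 2765 * 0.276 = 1391 + 763 = 2154
Net migration: Band 2 − 50 → 1064; Band 7 + 212 → 2366
End of period: [2439, 1064, 2299, 7415, 3364, 10309, 2366]
Total: 29400 → 29256; change = -144; percentage change = -0.5%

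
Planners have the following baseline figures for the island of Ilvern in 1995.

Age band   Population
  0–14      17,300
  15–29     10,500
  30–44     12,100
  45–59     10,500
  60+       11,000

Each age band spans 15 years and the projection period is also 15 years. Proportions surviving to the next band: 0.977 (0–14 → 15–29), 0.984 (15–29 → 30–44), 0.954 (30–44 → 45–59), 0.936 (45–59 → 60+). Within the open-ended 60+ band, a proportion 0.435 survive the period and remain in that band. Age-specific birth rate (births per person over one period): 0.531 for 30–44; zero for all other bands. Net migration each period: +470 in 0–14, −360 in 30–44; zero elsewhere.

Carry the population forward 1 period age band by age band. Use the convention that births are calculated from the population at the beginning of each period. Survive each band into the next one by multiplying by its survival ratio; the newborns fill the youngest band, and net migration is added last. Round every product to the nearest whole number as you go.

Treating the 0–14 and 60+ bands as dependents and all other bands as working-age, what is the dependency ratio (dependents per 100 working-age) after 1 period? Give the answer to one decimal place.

Period 1:
Births: 12100 × 0.531 = 6425
15–29: 17300 × 0.977 = 16902
30–44: 10500 × 0.984 = 10332
45–59: 12100 × 0.954 = 11543
60+: 10500 × 0.936 + 11000 × 0.435 = 9828 + 4785 = 14613
Net migration: 0–14 + 470 → 6895; 30–44 − 360 → 9972
End of period: [6895, 16902, 9972, 11543, 14613]
Dependents (band 0–14 + band 60+) = 6895 + 14613 = 21508; working-age = 38417; ratio = 21508/38417 × 100 = 56.0

56.0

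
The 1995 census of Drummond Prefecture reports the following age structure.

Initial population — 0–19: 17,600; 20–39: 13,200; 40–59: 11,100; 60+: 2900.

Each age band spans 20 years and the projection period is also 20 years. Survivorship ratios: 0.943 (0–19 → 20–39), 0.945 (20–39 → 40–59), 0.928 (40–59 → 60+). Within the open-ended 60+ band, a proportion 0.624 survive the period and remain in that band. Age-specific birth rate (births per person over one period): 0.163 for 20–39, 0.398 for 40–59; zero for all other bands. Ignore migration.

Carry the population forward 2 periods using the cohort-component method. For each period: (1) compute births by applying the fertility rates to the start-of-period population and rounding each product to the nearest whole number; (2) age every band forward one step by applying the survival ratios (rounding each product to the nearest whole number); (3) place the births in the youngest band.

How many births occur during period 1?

— Period 1 —
Births: 13200 × 0.163 = 2152, 11100 × 0.398 = 4418 — total 6570
20–39: 17600 × 0.943 = 16597
40–59: 13200 × 0.945 = 12474
60+: 11100 × 0.928 + 2900 × 0.624 = 10301 + 1810 = 12111
End of period: [6570, 16597, 12474, 12111]

6570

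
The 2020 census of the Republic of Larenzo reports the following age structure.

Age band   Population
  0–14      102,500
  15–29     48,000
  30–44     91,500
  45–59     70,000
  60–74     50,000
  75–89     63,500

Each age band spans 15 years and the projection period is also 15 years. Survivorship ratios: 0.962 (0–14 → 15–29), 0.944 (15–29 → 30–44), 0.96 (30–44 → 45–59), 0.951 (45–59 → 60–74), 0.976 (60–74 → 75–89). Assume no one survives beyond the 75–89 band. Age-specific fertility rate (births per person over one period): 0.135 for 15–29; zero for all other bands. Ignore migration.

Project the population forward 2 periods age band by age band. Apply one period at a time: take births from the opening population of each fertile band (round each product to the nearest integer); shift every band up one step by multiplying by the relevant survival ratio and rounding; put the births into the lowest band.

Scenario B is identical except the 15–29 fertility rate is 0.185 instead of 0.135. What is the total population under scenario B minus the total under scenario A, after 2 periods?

7239

Let group 1 be 0–14 through group 6 = 75–89.
Period 1.
Births: 48000 * 0.135 = 6480
Group 2: 102500 * 0.962 = 98605
Group 3: 48000 * 0.944 = 45312
Group 4: 91500 * 0.96 = 87840
Group 5: 70000 * 0.951 = 66570
Group 6: 50000 * 0.976 = 48800
Giving 6480 / 98605 / 45312 / 87840 / 66570 / 48800.
Period 2.
Births: 98605 * 0.135 = 13312
Group 2: 6480 * 0.962 = 6234
Group 3: 98605 * 0.944 = 93083
Group 4: 45312 * 0.96 = 43500
Group 5: 87840 * 0.951 = 83536
Group 6: 66570 * 0.976 = 64972
Giving 13312 / 6234 / 93083 / 43500 / 83536 / 64972.
Scenario A total after 2 periods: 304637
Scenario B projection —
Period 1.
Births: 48000 * 0.185 = 8880
Group 2: 102500 * 0.962 = 98605
Group 3: 48000 * 0.944 = 45312
Group 4: 91500 * 0.96 = 87840
Group 5: 70000 * 0.951 = 66570
Group 6: 50000 * 0.976 = 48800
Giving 8880 / 98605 / 45312 / 87840 / 66570 / 48800.
Period 2.
Births: 98605 * 0.185 = 18242
Group 2: 8880 * 0.962 = 8543
Group 3: 98605 * 0.944 = 93083
Group 4: 45312 * 0.96 = 43500
Group 5: 87840 * 0.951 = 83536
Group 6: 66570 * 0.976 = 64972
Giving 18242 / 8543 / 93083 / 43500 / 83536 / 64972.
Scenario B total after 2 periods: 311876
Difference B − A = 311876 − 304637 = 7239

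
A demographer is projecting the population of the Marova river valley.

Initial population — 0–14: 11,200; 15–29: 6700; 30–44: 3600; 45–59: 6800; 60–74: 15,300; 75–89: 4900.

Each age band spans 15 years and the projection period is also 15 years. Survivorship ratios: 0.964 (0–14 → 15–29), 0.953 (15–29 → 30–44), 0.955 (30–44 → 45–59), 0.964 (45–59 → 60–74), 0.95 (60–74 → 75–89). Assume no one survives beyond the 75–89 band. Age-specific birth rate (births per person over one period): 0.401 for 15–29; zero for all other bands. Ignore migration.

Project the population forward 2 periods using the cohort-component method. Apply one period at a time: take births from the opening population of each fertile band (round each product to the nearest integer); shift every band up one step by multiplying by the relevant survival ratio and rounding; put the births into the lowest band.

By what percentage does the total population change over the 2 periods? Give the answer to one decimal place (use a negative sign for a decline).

— Period 1 —
Births: 6700 × 0.401 = 2687
15–29: 11200 × 0.964 = 10797
30–44: 6700 × 0.953 = 6385
45–59: 3600 × 0.955 = 3438
60–74: 6800 × 0.964 = 6555
75–89: 15300 × 0.95 = 14535
Population now: 0–14=2687, 15–29=10797, 30–44=6385, 45–59=3438, 60–74=6555, 75–89=14535
— Period 2 —
Births: 10797 × 0.401 = 4330
15–29: 2687 × 0.964 = 2590
30–44: 10797 × 0.953 = 10290
45–59: 6385 × 0.955 = 6098
60–74: 3438 × 0.964 = 3314
75–89: 6555 × 0.95 = 6227
Population now: 0–14=4330, 15–29=2590, 30–44=10290, 45–59=6098, 60–74=3314, 75–89=6227
Total: 48500 → 32849; change = -15651; percentage change = -32.3%

-32.3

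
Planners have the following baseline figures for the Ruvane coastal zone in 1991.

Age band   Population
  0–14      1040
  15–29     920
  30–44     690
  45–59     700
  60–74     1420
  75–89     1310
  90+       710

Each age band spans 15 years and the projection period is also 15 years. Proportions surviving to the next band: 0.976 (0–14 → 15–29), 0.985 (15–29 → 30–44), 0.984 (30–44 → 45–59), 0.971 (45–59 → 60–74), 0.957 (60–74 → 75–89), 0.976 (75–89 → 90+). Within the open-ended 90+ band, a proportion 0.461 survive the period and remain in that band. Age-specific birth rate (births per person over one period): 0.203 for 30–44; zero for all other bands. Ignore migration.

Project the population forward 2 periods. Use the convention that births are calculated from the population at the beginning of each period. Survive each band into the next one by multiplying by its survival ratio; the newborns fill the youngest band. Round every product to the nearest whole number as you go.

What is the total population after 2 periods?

5589

Period 1.
Births: 690 * 0.203 = 140
15–29: 1040 * 0.976 = 1015
30–44: 920 * 0.985 = 906
45–59: 690 * 0.984 = 679
60–74: 700 * 0.971 = 680
75–89: 1420 * 0.957 = 1359
90+: 1310 * 0.976 + 710 * 0.461 = 1279 + 327 = 1606
End of period: [140, 1015, 906, 679, 680, 1359, 1606]
Period 2.
Births: 906 * 0.203 = 184
15–29: 140 * 0.976 = 137
30–44: 1015 * 0.985 = 1000
45–59: 906 * 0.984 = 892
60–74: 679 * 0.971 = 659
75–89: 680 * 0.957 = 651
90+: 1359 * 0.976 + 1606 * 0.461 = 1326 + 740 = 2066
End of period: [184, 137, 1000, 892, 659, 651, 2066]
Total after period 2: 184 + 137 + 1000 + 892 + 659 + 651 + 2066 = 5589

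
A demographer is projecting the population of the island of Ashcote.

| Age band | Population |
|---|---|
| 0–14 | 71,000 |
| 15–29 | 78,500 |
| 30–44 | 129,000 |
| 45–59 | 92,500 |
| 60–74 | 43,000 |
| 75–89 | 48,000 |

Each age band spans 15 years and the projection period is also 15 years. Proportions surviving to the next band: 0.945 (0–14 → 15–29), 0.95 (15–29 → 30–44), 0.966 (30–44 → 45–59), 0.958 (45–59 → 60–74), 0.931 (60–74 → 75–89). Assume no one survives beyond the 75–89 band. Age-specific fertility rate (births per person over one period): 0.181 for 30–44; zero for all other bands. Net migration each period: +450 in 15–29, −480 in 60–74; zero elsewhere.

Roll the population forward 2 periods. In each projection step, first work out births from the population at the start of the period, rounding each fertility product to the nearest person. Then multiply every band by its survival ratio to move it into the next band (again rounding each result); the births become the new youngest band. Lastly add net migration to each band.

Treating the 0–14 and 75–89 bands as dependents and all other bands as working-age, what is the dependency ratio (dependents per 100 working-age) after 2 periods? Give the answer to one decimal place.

Period 1.
Births: 129000 * 0.181 = 23349
15–29: 71000 * 0.945 = 67095
30–44: 78500 * 0.95 = 74575
45–59: 129000 * 0.966 = 124614
60–74: 92500 * 0.958 = 88615
75–89: 43000 * 0.931 = 40033
Net migration: 15–29 + 450 → 67545; 60–74 − 480 → 88135
End of period: [23349, 67545, 74575, 124614, 88135, 40033]
Period 2.
Births: 74575 * 0.181 = 13498
15–29: 23349 * 0.945 = 22065
30–44: 67545 * 0.95 = 64168
45–59: 74575 * 0.966 = 72039
60–74: 124614 * 0.958 = 119380
75–89: 88135 * 0.931 = 82054
Net migration: 15–29 + 450 → 22515; 60–74 − 480 → 118900
End of period: [13498, 22515, 64168, 72039, 118900, 82054]
Dependents (band 0–14 + band 75–89) = 13498 + 82054 = 95552; working-age = 277622; ratio = 95552/277622 × 100 = 34.4

34.4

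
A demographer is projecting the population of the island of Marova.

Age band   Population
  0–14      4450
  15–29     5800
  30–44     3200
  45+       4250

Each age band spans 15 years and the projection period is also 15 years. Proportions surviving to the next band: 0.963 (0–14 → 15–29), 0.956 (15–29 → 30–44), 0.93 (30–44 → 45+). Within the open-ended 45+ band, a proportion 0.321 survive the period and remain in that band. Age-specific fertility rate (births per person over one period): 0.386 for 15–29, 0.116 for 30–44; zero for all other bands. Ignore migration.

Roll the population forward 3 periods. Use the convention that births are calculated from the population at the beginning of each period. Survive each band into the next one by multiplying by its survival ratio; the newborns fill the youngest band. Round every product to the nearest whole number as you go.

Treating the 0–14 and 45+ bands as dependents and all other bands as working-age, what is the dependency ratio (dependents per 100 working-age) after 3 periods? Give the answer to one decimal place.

Period 1:
Births: 5800 * 0.386 = 2239  |  3200 * 0.116 = 371 → 2610
15–29: 4450 * 0.963 = 4285
30–44: 5800 * 0.956 = 5545
45+: 3200 * 0.93 + 4250 * 0.321 = 2976 + 1364 = 4340
Giving 2610 / 4285 / 5545 / 4340.
Period 2:
Births: 4285 * 0.386 = 1654  |  5545 * 0.116 = 643 → 2297
15–29: 2610 * 0.963 = 2513
30–44: 4285 * 0.956 = 4096
45+: 5545 * 0.93 + 4340 * 0.321 = 5157 + 1393 = 6550
Giving 2297 / 2513 / 4096 / 6550.
Period 3:
Births: 2513 * 0.386 = 970  |  4096 * 0.116 = 475 → 1445
15–29: 2297 * 0.963 = 2212
30–44: 2513 * 0.956 = 2402
45+: 4096 * 0.93 + 6550 * 0.321 = 3809 + 2103 = 5912
Giving 1445 / 2212 / 2402 / 5912.
Dependents (band 0–14 + band 45+) = 1445 + 5912 = 7357; working-age = 4614; ratio = 7357/4614 × 100 = 159.4

159.4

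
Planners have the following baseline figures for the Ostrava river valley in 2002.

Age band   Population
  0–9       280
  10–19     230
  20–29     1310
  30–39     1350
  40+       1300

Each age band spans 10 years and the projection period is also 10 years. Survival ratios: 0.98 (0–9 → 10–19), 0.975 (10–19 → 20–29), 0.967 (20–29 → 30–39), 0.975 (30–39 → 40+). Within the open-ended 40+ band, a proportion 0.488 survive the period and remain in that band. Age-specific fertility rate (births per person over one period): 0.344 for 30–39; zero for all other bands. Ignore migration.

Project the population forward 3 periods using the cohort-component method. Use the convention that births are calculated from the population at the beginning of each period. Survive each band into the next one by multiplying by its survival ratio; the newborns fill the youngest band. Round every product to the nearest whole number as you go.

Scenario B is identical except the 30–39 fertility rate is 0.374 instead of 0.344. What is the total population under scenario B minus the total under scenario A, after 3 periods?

Period 1:
Births: 1350 * 0.344 = 464
10–19: 280 * 0.98 = 274
20–29: 230 * 0.975 = 224
30–39: 1310 * 0.967 = 1267
40+: 1350 * 0.975 + 1300 * 0.488 = 1316 + 634 = 1950
Population now: 0–9=464, 10–19=274, 20–29=224, 30–39=1267, 40+=1950
Period 2:
Births: 1267 * 0.344 = 436
10–19: 464 * 0.98 = 455
20–29: 274 * 0.975 = 267
30–39: 224 * 0.967 = 217
40+: 1267 * 0.975 + 1950 * 0.488 = 1235 + 952 = 2187
Population now: 0–9=436, 10–19=455, 20–29=267, 30–39=217, 40+=2187
Period 3:
Births: 217 * 0.344 = 75
10–19: 436 * 0.98 = 427
20–29: 455 * 0.975 = 444
30–39: 267 * 0.967 = 258
40+: 217 * 0.975 + 2187 * 0.488 = 212 + 1067 = 1279
Population now: 0–9=75, 10–19=427, 20–29=444, 30–39=258, 40+=1279
Scenario A total after 3 periods: 2483
Scenario B projection —
Period 1:
Births: 1350 * 0.374 = 505
10–19: 280 * 0.98 = 274
20–29: 230 * 0.975 = 224
30–39: 1310 * 0.967 = 1267
40+: 1350 * 0.975 + 1300 * 0.488 = 1316 + 634 = 1950
Population now: 0–9=505, 10–19=274, 20–29=224, 30–39=1267, 40+=1950
Period 2:
Births: 1267 * 0.374 = 474
10–19: 505 * 0.98 = 495
20–29: 274 * 0.975 = 267
30–39: 224 * 0.967 = 217
40+: 1267 * 0.975 + 1950 * 0.488 = 1235 + 952 = 2187
Population now: 0–9=474, 10–19=495, 20–29=267, 30–39=217, 40+=2187
Period 3:
Births: 217 * 0.374 = 81
10–19: 474 * 0.98 = 465
20–29: 495 * 0.975 = 483
30–39: 267 * 0.967 = 258
40+: 217 * 0.975 + 2187 * 0.488 = 212 + 1067 = 1279
Population now: 0–9=81, 10–19=465, 20–29=483, 30–39=258, 40+=1279
Scenario B total after 3 periods: 2566
Difference B − A = 2566 − 2483 = 83

83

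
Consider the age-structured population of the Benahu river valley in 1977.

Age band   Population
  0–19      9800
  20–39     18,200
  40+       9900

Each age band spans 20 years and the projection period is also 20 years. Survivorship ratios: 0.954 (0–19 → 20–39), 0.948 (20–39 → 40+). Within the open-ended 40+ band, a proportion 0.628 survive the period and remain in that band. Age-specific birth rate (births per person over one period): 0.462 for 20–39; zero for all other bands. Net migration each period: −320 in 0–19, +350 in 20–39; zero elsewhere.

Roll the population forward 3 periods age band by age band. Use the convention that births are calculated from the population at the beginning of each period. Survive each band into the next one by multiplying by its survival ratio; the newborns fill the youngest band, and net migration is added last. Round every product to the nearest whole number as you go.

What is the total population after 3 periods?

Numbering the bands 1..3 from youngest to oldest:
Period 1:
Births: 18200 * 0.462 = 8408
Band 2: 9800 * 0.954 = 9349
Band 3: 18200 * 0.948 + 9900 * 0.628 = 17254 + 6217 = 23471
Net migration: Band 1 − 320 → 8088; Band 2 + 350 → 9699
Population now: 0–19=8088, 20–39=9699, 40+=23471
Period 2:
Births: 9699 * 0.462 = 4481
Band 2: 8088 * 0.954 = 7716
Band 3: 9699 * 0.948 + 23471 * 0.628 = 9195 + 14740 = 23935
Net migration: Band 1 − 320 → 4161; Band 2 + 350 → 8066
Population now: 0–19=4161, 20–39=8066, 40+=23935
Period 3:
Births: 8066 * 0.462 = 3726
Band 2: 4161 * 0.954 = 3970
Band 3: 8066 * 0.948 + 23935 * 0.628 = 7647 + 15031 = 22678
Net migration: Band 1 − 320 → 3406; Band 2 + 350 → 4320
Population now: 0–19=3406, 20–39=4320, 40+=22678
Total after period 3: 3406 + 4320 + 22678 = 30404

30404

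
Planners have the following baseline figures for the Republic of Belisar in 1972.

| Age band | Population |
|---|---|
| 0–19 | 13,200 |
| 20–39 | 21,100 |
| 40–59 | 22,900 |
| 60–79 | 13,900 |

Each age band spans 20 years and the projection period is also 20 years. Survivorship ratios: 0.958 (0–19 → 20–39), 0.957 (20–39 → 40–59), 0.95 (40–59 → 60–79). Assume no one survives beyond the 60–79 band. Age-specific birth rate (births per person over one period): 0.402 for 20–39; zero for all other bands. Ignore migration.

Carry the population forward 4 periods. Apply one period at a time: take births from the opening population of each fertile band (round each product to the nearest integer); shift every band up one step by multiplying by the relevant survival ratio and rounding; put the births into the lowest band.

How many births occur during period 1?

After projecting period 1:
Births: 21100 × 0.402 = 8482
20–39: 13200 × 0.958 = 12646
40–59: 21100 × 0.957 = 20193
60–79: 22900 × 0.95 = 21755
End of period: [8482, 12646, 20193, 21755]

8482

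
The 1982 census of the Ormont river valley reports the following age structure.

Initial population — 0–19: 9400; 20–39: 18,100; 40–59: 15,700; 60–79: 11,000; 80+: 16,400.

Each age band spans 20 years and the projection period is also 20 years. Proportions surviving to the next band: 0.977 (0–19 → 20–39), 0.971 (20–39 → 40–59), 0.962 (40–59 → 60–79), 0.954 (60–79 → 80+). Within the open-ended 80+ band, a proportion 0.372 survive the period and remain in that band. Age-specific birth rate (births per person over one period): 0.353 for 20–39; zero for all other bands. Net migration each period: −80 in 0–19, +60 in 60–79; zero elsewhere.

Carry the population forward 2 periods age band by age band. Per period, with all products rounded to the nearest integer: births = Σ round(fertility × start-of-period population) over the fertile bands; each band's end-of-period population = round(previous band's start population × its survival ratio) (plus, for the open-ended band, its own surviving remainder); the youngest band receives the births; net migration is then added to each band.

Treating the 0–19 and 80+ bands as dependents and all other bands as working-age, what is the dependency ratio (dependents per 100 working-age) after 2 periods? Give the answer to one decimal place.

74.3

After projecting period 1:
Births: 18100 × 0.353 = 6389
20–39: 9400 × 0.977 = 9184
40–59: 18100 × 0.971 = 17575
60–79: 15700 × 0.962 = 15103
80+: 11000 × 0.954 + 16400 × 0.372 = 10494 + 6101 = 16595
Net migration: 0–19 − 80 → 6309; 60–79 + 60 → 15163
Giving 6309 / 9184 / 17575 / 15163 / 16595.
After projecting period 2:
Births: 9184 × 0.353 = 3242
20–39: 6309 × 0.977 = 6164
40–59: 9184 × 0.971 = 8918
60–79: 17575 × 0.962 = 16907
80+: 15163 × 0.954 + 16595 × 0.372 = 14466 + 6173 = 20639
Net migration: 0–19 − 80 → 3162; 60–79 + 60 → 16967
Giving 3162 / 6164 / 8918 / 16967 / 20639.
Dependents (band 0–19 + band 80+) = 3162 + 20639 = 23801; working-age = 32049; ratio = 23801/32049 × 100 = 74.3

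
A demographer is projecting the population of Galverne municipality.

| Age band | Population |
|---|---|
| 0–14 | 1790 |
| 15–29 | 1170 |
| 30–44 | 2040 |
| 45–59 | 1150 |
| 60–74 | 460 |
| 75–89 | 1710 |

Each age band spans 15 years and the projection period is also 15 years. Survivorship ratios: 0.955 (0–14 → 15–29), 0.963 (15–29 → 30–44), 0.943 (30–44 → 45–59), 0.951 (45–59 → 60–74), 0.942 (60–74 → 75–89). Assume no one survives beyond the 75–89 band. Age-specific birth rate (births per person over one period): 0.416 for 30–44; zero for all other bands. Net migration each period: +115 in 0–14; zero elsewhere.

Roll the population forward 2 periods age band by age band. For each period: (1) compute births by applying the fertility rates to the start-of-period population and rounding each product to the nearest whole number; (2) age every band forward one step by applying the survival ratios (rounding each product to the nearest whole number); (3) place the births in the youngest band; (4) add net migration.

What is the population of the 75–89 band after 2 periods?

1031

Numbering the groups 1..6 from youngest to oldest:
After projecting period 1:
Births: 2040 × 0.416 = 849
Group 2: 1790 × 0.955 = 1709
Group 3: 1170 × 0.963 = 1127
Group 4: 2040 × 0.943 = 1924
Group 5: 1150 × 0.951 = 1094
Group 6: 460 × 0.942 = 433
Net migration: Group 1 + 115 → 964
→ [964, 1709, 1127, 1924, 1094, 433]
After projecting period 2:
Births: 1127 × 0.416 = 469
Group 2: 964 × 0.955 = 921
Group 3: 1709 × 0.963 = 1646
Group 4: 1127 × 0.943 = 1063
Group 5: 1924 × 0.951 = 1830
Group 6: 1094 × 0.942 = 1031
Net migration: Group 1 + 115 → 584
→ [584, 921, 1646, 1063, 1830, 1031]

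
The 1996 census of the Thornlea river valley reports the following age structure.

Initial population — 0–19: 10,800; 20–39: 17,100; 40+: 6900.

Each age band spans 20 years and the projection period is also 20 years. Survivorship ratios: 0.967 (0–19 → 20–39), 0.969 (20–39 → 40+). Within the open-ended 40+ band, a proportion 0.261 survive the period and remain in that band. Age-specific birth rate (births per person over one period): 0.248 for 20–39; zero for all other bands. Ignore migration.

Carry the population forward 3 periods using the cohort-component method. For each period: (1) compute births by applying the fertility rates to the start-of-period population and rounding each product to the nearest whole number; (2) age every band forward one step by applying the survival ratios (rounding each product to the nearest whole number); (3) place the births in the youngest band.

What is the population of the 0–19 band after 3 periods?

1017

Numbering the groups 1..3 from youngest to oldest:
Period 1.
Births: 17100 × 0.248 = 4241
Group 2: 10800 × 0.967 = 10444
Group 3: 17100 × 0.969 + 6900 × 0.261 = 16570 + 1801 = 18371
Population now: 0–19=4241, 20–39=10444, 40+=18371
Period 2.
Births: 10444 × 0.248 = 2590
Group 2: 4241 × 0.967 = 4101
Group 3: 10444 × 0.969 + 18371 × 0.261 = 10120 + 4795 = 14915
Population now: 0–19=2590, 20–39=4101, 40+=14915
Period 3.
Births: 4101 × 0.248 = 1017
Group 2: 2590 × 0.967 = 2505
Group 3: 4101 × 0.969 + 14915 × 0.261 = 3974 + 3893 = 7867
Population now: 0–19=1017, 20–39=2505, 40+=7867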